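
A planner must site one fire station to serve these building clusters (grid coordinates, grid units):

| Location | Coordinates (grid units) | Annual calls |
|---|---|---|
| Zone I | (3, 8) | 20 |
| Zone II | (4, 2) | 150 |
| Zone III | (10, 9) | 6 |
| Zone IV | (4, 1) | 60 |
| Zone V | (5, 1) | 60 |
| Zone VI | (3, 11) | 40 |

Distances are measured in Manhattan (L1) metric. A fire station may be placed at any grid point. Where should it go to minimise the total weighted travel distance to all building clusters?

Manhattan distance separates: Σwᵢ(|x−xᵢ|+|y−yᵢ|) = Σwᵢ|x−xᵢ| + Σwᵢ|y−yᵢ|, so x and y are optimised independently as 1-D weighted medians.
Total weight W = 336; half = 168.
x-coordinate, sorted with cumulative weight:
  x=3 (Zone I, w=20) cum 20
  x=3 (Zone VI, w=40) cum 60
  x=4 (Zone II, w=150) cum 210  ← median
  x=4 (Zone IV, w=60) cum 270
  x=5 (Zone V, w=60) cum 330
  x=10 (Zone III, w=6) cum 336
⇒ x* = 4
y-coordinate, sorted with cumulative weight:
  y=1 (Zone IV, w=60) cum 60
  y=1 (Zone V, w=60) cum 120
  y=2 (Zone II, w=150) cum 270  ← median
  y=8 (Zone I, w=20) cum 290
  y=9 (Zone III, w=6) cum 296
  y=11 (Zone VI, w=40) cum 336
⇒ y* = 2

(4, 2)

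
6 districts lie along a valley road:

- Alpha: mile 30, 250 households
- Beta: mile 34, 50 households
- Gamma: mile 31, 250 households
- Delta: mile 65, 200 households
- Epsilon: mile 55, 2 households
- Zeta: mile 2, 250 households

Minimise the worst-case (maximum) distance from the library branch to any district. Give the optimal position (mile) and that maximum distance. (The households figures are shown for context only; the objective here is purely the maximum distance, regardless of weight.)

location 33.5, max distance 31.5

The 1-center on a line is the midpoint of the two extreme points: leftmost at 2, rightmost at 65.
Optimal location = (2 + 65)/2 = 33.5; maximum distance = (65 − 2)/2 = 31.5.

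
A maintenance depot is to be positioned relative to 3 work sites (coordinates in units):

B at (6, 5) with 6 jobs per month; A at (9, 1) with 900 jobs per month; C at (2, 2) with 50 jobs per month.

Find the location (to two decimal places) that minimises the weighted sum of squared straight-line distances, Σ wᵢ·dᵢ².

The minimiser of Σwᵢ‖p−pᵢ‖² is the weighted centroid p* = (Σwᵢpᵢ)/(Σwᵢ).
Σwᵢ = 956.
Σwᵢxᵢ = 6·6 + 900·9 + 50·2 = 8236.
Σwᵢyᵢ = 6·5 + 900·1 + 50·2 = 1030.
x* = 8236/956 = 8.62, y* = 1030/956 = 1.08.

(8.62, 1.08)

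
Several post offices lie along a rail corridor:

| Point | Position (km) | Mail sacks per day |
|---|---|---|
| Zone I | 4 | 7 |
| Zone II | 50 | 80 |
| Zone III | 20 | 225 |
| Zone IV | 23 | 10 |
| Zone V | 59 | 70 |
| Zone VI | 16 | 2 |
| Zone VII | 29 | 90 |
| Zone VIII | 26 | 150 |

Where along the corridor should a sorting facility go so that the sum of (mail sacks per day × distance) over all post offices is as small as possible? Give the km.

x = 26

For a sum of weighted absolute distances on a line, the optimum is the weighted median (not the mean). Total weight W = 634; half-weight = 317.
Sort by position and accumulate weight:
  km 4 (Zone I, w=7) → cum 7
  km 16 (Zone VI, w=2) → cum 9
  km 20 (Zone III, w=225) → cum 234
  km 23 (Zone IV, w=10) → cum 244
  km 26 (Zone VIII, w=150) → cum 394  ≥ 317 → median here
  km 29 (Zone VII, w=90) → cum 484
  km 50 (Zone II, w=80) → cum 564
  km 59 (Zone V, w=70) → cum 634
Optimal location: km 26.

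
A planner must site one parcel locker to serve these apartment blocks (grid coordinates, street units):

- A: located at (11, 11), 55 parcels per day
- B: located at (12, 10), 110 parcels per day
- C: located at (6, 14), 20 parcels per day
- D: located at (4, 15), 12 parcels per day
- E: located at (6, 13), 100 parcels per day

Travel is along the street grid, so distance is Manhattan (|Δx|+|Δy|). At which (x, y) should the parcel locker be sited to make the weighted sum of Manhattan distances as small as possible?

(11, 11)

Manhattan distance separates: Σwᵢ(|x−xᵢ|+|y−yᵢ|) = Σwᵢ|x−xᵢ| + Σwᵢ|y−yᵢ|, so x and y are optimised independently as 1-D weighted medians.
Total weight W = 297; half = 148.5.
x-coordinate, sorted with cumulative weight:
  x=4 (D, w=12) cum 12
  x=6 (C, w=20) cum 32
  x=6 (E, w=100) cum 132
  x=11 (A, w=55) cum 187  ← median
  x=12 (B, w=110) cum 297
⇒ x* = 11
y-coordinate, sorted with cumulative weight:
  y=10 (B, w=110) cum 110
  y=11 (A, w=55) cum 165  ← median
  y=13 (E, w=100) cum 265
  y=14 (C, w=20) cum 285
  y=15 (D, w=12) cum 297
⇒ y* = 11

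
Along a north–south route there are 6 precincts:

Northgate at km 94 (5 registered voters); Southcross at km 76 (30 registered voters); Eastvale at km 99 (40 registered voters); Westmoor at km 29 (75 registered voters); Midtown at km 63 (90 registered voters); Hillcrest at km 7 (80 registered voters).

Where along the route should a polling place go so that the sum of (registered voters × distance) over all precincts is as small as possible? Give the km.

For a sum of weighted absolute distances on a line, the optimum is the weighted median (not the mean). Total weight W = 320; half-weight = 160.
Sort by position and accumulate weight:
  km 7 (Hillcrest, w=80) → cum 80
  km 29 (Westmoor, w=75) → cum 155
  km 63 (Midtown, w=90) → cum 245  ≥ 160 → median here
  km 76 (Southcross, w=30) → cum 275
  km 94 (Northgate, w=5) → cum 280
  km 99 (Eastvale, w=40) → cum 320
Optimal location: km 63.

x = 63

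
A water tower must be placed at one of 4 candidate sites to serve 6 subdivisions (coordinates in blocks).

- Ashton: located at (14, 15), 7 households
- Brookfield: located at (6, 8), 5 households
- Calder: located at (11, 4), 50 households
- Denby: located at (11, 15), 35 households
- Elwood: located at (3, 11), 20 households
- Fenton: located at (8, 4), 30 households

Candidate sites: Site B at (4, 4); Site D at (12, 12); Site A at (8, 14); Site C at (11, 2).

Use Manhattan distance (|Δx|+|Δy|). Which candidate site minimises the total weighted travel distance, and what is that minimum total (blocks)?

Site C, total 1212 blocks

Total weighted distance at each candidate:
  Site B (4, 4): total = 1437
  Site D (12, 12): total = 1235
  Site A (8, 14): total = 1339
  Site C (11, 2): total = 1212
Minimum is at Site C with total 1212 blocks.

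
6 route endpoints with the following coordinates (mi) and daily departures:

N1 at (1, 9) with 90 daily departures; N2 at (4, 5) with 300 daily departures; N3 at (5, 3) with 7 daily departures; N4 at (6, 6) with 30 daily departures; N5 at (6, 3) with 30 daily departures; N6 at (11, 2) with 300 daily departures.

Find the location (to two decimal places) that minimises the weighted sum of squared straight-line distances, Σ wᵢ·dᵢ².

(6.59, 4.23)

The minimiser of Σwᵢ‖p−pᵢ‖² is the weighted centroid p* = (Σwᵢpᵢ)/(Σwᵢ).
Σwᵢ = 757.
Σwᵢxᵢ = 90·1 + 300·4 + 7·5 + 30·6 + 30·6 + 300·11 = 4985.
Σwᵢyᵢ = 90·9 + 300·5 + 7·3 + 30·6 + 30·3 + 300·2 = 3201.
x* = 4985/757 = 6.59, y* = 3201/757 = 4.23.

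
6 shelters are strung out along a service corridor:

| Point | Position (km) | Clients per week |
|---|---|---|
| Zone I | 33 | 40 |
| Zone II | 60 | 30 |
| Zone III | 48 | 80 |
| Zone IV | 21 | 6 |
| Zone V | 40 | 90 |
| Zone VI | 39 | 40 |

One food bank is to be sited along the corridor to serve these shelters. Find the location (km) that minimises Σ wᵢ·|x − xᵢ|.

x = 40

For a sum of weighted absolute distances on a line, the optimum is the weighted median (not the mean). Total weight W = 286; half-weight = 143.
Sort by position and accumulate weight:
  km 21 (Zone IV, w=6) → cum 6
  km 33 (Zone I, w=40) → cum 46
  km 39 (Zone VI, w=40) → cum 86
  km 40 (Zone V, w=90) → cum 176  ≥ 143 → median here
  km 48 (Zone III, w=80) → cum 256
  km 60 (Zone II, w=30) → cum 286
Optimal location: km 40.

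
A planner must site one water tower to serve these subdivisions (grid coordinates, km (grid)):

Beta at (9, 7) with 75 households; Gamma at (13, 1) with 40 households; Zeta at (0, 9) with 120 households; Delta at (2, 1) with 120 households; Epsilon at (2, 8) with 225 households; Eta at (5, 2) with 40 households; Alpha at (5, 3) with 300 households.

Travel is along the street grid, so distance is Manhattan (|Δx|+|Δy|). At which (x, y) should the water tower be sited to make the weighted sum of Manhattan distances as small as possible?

Manhattan distance separates: Σwᵢ(|x−xᵢ|+|y−yᵢ|) = Σwᵢ|x−xᵢ| + Σwᵢ|y−yᵢ|, so x and y are optimised independently as 1-D weighted medians.
Total weight W = 920; half = 460.
x-coordinate, sorted with cumulative weight:
  x=0 (Zeta, w=120) cum 120
  x=2 (Delta, w=120) cum 240
  x=2 (Epsilon, w=225) cum 465  ← median
  x=5 (Eta, w=40) cum 505
  x=5 (Alpha, w=300) cum 805
  x=9 (Beta, w=75) cum 880
  x=13 (Gamma, w=40) cum 920
⇒ x* = 2
y-coordinate, sorted with cumulative weight:
  y=1 (Gamma, w=40) cum 40
  y=1 (Delta, w=120) cum 160
  y=2 (Eta, w=40) cum 200
  y=3 (Alpha, w=300) cum 500  ← median
  y=7 (Beta, w=75) cum 575
  y=8 (Epsilon, w=225) cum 800
  y=9 (Zeta, w=120) cum 920
⇒ y* = 3

(2, 3)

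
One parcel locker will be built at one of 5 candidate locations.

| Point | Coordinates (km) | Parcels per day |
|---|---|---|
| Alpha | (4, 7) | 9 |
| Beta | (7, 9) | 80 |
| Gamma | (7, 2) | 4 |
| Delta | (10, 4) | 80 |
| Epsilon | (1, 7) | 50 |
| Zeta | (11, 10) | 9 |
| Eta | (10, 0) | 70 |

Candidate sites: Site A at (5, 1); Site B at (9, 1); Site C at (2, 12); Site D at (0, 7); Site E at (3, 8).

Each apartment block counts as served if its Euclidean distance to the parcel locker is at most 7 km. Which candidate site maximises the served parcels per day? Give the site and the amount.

Site A, covering 163

Coverage radius r = 7 km; a point is covered iff (Δx)²+(Δy)² ≤ 7² = 49.
  Site A (5, 1): covers {Alpha, Gamma, Delta, Eta} → 163
  Site B (9, 1): covers {Gamma, Delta, Eta} → 154
  Site C (2, 12): covers {Alpha, Beta, Epsilon} → 139
  Site D (0, 7): covers {Alpha, Epsilon} → 59
  Site E (3, 8): covers {Alpha, Beta, Epsilon} → 139
Maximum coverage at Site A: 163 parcels per day.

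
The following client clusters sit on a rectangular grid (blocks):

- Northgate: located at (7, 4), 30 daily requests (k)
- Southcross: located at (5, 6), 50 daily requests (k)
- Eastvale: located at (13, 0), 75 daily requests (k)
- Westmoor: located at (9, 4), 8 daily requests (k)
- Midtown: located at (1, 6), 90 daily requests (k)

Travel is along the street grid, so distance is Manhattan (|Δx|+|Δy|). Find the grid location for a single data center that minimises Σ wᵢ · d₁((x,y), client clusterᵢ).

Manhattan distance separates: Σwᵢ(|x−xᵢ|+|y−yᵢ|) = Σwᵢ|x−xᵢ| + Σwᵢ|y−yᵢ|, so x and y are optimised independently as 1-D weighted medians.
Total weight W = 253; half = 126.5.
x-coordinate, sorted with cumulative weight:
  x=1 (Midtown, w=90) cum 90
  x=5 (Southcross, w=50) cum 140  ← median
  x=7 (Northgate, w=30) cum 170
  x=9 (Westmoor, w=8) cum 178
  x=13 (Eastvale, w=75) cum 253
⇒ x* = 5
y-coordinate, sorted with cumulative weight:
  y=0 (Eastvale, w=75) cum 75
  y=4 (Northgate, w=30) cum 105
  y=4 (Westmoor, w=8) cum 113
  y=6 (Southcross, w=50) cum 163  ← median
  y=6 (Midtown, w=90) cum 253
⇒ y* = 6

(5, 6)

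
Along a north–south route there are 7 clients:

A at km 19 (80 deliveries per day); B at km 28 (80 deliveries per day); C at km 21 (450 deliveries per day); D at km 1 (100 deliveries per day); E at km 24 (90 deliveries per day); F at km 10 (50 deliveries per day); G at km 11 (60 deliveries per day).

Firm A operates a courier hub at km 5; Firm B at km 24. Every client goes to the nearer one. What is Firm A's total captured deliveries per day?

210

The indifferent point is the midpoint (5+24)/2 = 14.5; clients left of it (closer to Firm A at 5) go to Firm A, those right go to Firm B.
  D at 1 (w=100) → Firm A
  F at 10 (w=50) → Firm A
  G at 11 (w=60) → Firm A
  A at 19 (w=80) → Firm B
  C at 21 (w=450) → Firm B
  E at 24 (w=90) → Firm B
  B at 28 (w=80) → Firm B
Firm A captures 210; Firm B captures 700.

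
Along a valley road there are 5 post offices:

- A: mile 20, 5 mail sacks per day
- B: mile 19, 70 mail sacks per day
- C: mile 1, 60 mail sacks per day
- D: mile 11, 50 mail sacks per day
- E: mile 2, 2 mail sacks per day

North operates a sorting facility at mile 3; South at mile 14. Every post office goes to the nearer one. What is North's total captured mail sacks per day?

The indifferent point is the midpoint (3+14)/2 = 8.5; post offices left of it (closer to North at 3) go to North, those right go to South.
  C at 1 (w=60) → North
  E at 2 (w=2) → North
  D at 11 (w=50) → South
  B at 19 (w=70) → South
  A at 20 (w=5) → South
North captures 62; South captures 125.

62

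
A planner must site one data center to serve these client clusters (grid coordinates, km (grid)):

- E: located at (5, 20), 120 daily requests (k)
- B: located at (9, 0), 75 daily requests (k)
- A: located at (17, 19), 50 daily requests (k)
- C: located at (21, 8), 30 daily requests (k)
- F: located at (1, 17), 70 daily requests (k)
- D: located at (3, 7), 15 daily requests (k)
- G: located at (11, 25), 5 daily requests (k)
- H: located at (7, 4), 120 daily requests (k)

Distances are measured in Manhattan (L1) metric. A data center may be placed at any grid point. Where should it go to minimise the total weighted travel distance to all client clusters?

(7, 17)

Manhattan distance separates: Σwᵢ(|x−xᵢ|+|y−yᵢ|) = Σwᵢ|x−xᵢ| + Σwᵢ|y−yᵢ|, so x and y are optimised independently as 1-D weighted medians.
Total weight W = 485; half = 242.5.
x-coordinate, sorted with cumulative weight:
  x=1 (F, w=70) cum 70
  x=3 (D, w=15) cum 85
  x=5 (E, w=120) cum 205
  x=7 (H, w=120) cum 325  ← median
  x=9 (B, w=75) cum 400
  x=11 (G, w=5) cum 405
  x=17 (A, w=50) cum 455
  x=21 (C, w=30) cum 485
⇒ x* = 7
y-coordinate, sorted with cumulative weight:
  y=0 (B, w=75) cum 75
  y=4 (H, w=120) cum 195
  y=7 (D, w=15) cum 210
  y=8 (C, w=30) cum 240
  y=17 (F, w=70) cum 310  ← median
  y=19 (A, w=50) cum 360
  y=20 (E, w=120) cum 480
  y=25 (G, w=5) cum 485
⇒ y* = 17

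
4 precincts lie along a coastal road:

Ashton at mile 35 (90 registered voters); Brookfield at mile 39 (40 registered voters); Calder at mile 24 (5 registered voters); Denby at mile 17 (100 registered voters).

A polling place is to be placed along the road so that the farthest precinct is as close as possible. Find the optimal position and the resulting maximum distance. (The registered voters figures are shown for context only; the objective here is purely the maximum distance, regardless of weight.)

location 28, max distance 11

The 1-center on a line is the midpoint of the two extreme points: leftmost at 17, rightmost at 39.
Optimal location = (17 + 39)/2 = 28; maximum distance = (39 − 17)/2 = 11.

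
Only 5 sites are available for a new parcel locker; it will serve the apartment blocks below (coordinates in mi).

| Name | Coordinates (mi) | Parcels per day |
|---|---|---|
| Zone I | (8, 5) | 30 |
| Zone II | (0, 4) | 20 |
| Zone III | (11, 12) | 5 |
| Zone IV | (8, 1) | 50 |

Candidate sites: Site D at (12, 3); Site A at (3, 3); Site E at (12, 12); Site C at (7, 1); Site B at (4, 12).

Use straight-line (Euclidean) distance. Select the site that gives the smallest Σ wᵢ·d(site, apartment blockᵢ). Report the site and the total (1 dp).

Site C, total 384.5 mi

Total weighted distance at each candidate:
  Site D (12, 3): total = 643.9
  Site A (3, 3): total = 554.3
  Site E (12, 12): total = 1120.5
  Site C (7, 1): total = 384.5
  Site B (4, 12): total = 1041.0
Minimum is at Site C with total 384.5 mi.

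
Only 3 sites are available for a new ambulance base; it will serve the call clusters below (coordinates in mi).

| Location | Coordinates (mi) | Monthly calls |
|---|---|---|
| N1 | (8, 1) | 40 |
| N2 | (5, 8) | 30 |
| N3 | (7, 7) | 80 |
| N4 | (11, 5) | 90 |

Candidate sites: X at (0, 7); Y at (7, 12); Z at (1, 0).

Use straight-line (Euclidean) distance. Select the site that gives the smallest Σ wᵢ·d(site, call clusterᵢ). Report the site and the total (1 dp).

Y, total 1701.6 mi

Total weighted distance at each candidate:
  X (0, 7): total = 2119.2
  Y (7, 12): total = 1701.6
  Z (1, 0): total = 2295.0
Minimum is at Y with total 1701.6 mi.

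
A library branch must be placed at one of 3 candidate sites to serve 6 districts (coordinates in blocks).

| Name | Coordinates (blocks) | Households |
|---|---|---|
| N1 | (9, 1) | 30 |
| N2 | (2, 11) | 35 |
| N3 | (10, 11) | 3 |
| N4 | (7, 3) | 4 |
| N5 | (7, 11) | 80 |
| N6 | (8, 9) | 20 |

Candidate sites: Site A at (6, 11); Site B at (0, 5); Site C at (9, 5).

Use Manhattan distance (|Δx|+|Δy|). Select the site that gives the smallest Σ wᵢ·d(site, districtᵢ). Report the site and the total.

Total weighted distance at each candidate:
  Site A (6, 11): total = 738
  Site B (0, 5): total = 2034
  Site C (9, 5): total = 1352
Minimum is at Site A with total 738 blocks.

Site A, total 738 blocks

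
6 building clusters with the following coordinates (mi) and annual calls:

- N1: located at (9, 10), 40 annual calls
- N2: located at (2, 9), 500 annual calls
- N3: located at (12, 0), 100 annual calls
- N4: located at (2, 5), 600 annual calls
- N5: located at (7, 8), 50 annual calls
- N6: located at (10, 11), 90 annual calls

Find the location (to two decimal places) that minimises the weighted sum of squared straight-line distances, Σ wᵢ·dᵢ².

(3.63, 6.73)

The minimiser of Σwᵢ‖p−pᵢ‖² is the weighted centroid p* = (Σwᵢpᵢ)/(Σwᵢ).
Σwᵢ = 1380.
Σwᵢxᵢ = 40·9 + 500·2 + 100·12 + 600·2 + 50·7 + 90·10 = 5010.
Σwᵢyᵢ = 40·10 + 500·9 + 100·0 + 600·5 + 50·8 + 90·11 = 9290.
x* = 5010/1380 = 3.63, y* = 9290/1380 = 6.73.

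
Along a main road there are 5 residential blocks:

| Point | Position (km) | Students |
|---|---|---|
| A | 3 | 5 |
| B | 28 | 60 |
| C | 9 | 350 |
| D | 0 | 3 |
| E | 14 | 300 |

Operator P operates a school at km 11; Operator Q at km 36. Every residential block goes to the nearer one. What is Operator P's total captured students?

The indifferent point is the midpoint (11+36)/2 = 23.5; residential blocks left of it (closer to Operator P at 11) go to Operator P, those right go to Operator Q.
  D at 0 (w=3) → Operator P
  A at 3 (w=5) → Operator P
  C at 9 (w=350) → Operator P
  E at 14 (w=300) → Operator P
  B at 28 (w=60) → Operator Q
Operator P captures 658; Operator Q captures 60.

658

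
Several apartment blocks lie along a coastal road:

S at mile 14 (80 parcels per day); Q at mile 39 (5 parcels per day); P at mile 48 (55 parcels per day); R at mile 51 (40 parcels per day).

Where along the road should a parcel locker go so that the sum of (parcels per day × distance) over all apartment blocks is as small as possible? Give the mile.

x = 48

For a sum of weighted absolute distances on a line, the optimum is the weighted median (not the mean). Total weight W = 180; half-weight = 90.
Sort by position and accumulate weight:
  mile 14 (S, w=80) → cum 80
  mile 39 (Q, w=5) → cum 85
  mile 48 (P, w=55) → cum 140  ≥ 90 → median here
  mile 51 (R, w=40) → cum 180
Optimal location: mile 48.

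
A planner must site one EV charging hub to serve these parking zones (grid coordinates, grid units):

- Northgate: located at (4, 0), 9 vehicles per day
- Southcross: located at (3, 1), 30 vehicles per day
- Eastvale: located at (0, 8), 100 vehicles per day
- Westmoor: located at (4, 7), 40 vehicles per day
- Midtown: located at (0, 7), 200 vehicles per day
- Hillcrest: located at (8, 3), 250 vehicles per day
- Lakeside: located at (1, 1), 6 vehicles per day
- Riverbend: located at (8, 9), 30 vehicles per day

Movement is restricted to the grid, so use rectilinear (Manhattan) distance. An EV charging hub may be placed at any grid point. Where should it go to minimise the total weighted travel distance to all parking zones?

(3, 7)

Manhattan distance separates: Σwᵢ(|x−xᵢ|+|y−yᵢ|) = Σwᵢ|x−xᵢ| + Σwᵢ|y−yᵢ|, so x and y are optimised independently as 1-D weighted medians.
Total weight W = 665; half = 332.5.
x-coordinate, sorted with cumulative weight:
  x=0 (Eastvale, w=100) cum 100
  x=0 (Midtown, w=200) cum 300
  x=1 (Lakeside, w=6) cum 306
  x=3 (Southcross, w=30) cum 336  ← median
  x=4 (Northgate, w=9) cum 345
  x=4 (Westmoor, w=40) cum 385
  x=8 (Hillcrest, w=250) cum 635
  x=8 (Riverbend, w=30) cum 665
⇒ x* = 3
y-coordinate, sorted with cumulative weight:
  y=0 (Northgate, w=9) cum 9
  y=1 (Southcross, w=30) cum 39
  y=1 (Lakeside, w=6) cum 45
  y=3 (Hillcrest, w=250) cum 295
  y=7 (Westmoor, w=40) cum 335  ← median
  y=7 (Midtown, w=200) cum 535
  y=8 (Eastvale, w=100) cum 635
  y=9 (Riverbend, w=30) cum 665
⇒ y* = 7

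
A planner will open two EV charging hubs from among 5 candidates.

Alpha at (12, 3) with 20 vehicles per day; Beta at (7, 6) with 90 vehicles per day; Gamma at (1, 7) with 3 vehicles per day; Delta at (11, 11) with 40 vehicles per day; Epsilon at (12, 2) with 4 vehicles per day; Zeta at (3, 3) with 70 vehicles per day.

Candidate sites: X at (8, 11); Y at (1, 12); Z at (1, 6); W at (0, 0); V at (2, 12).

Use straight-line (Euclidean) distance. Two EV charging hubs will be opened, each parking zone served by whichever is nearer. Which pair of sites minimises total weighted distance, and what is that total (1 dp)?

{X, Z}, total 1052.6

Evaluate every pair (each demand assigned to the nearer of the two):
  {X, Z}: total = 1052.6
  {X, W}: total = 1115.4
  {Z, V}: total = 1432.5
  {X, V}: total = 1446.4
  {X, Y}: total = 1457.6
  {Y, Z}: total = 1472.2
  {Z, W}: total = 1517.5
  {W, V}: total = 1673.5
  {Y, W}: total = 1773.7
  {Y, V}: total = 2039.7
Best pair: {X, Z} with total 1052.6.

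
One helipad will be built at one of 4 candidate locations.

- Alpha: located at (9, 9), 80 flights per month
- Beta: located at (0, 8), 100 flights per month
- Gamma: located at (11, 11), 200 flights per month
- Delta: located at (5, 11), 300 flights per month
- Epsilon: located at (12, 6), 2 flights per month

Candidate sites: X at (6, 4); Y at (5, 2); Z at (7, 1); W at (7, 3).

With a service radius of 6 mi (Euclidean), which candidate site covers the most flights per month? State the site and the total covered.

X, covering 80

Coverage radius r = 6 mi; a point is covered iff (Δx)²+(Δy)² ≤ 6² = 36.
  X (6, 4): covers {Alpha} → 80
  Y (5, 2): covers {none} → 0
  Z (7, 1): covers {none} → 0
  W (7, 3): covers {Epsilon} → 2
Maximum coverage at X: 80 flights per month.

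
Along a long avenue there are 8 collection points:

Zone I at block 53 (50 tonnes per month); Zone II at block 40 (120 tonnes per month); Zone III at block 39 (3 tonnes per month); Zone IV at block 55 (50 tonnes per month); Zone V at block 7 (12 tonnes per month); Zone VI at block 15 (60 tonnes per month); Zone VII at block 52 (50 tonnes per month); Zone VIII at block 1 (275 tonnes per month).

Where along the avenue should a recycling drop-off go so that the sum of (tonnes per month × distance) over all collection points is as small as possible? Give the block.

For a sum of weighted absolute distances on a line, the optimum is the weighted median (not the mean). Total weight W = 620; half-weight = 310.
Sort by position and accumulate weight:
  block 1 (Zone VIII, w=275) → cum 275
  block 7 (Zone V, w=12) → cum 287
  block 15 (Zone VI, w=60) → cum 347  ≥ 310 → median here
  block 39 (Zone III, w=3) → cum 350
  block 40 (Zone II, w=120) → cum 470
  block 52 (Zone VII, w=50) → cum 520
  block 53 (Zone I, w=50) → cum 570
  block 55 (Zone IV, w=50) → cum 620
Optimal location: block 15.

x = 15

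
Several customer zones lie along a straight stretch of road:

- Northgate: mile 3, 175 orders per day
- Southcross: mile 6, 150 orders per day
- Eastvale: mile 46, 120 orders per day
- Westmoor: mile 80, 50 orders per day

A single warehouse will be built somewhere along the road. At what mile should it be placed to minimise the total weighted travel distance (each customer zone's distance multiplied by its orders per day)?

x = 6

For a sum of weighted absolute distances on a line, the optimum is the weighted median (not the mean). Total weight W = 495; half-weight = 247.5.
Sort by position and accumulate weight:
  mile 3 (Northgate, w=175) → cum 175
  mile 6 (Southcross, w=150) → cum 325  ≥ 247.5 → median here
  mile 46 (Eastvale, w=120) → cum 445
  mile 80 (Westmoor, w=50) → cum 495
Optimal location: mile 6.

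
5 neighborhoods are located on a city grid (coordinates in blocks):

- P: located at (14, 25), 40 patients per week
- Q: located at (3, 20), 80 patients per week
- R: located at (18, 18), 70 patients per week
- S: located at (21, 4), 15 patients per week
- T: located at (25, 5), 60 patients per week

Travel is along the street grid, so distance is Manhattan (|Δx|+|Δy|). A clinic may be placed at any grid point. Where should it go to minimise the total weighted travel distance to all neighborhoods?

(18, 18)

Manhattan distance separates: Σwᵢ(|x−xᵢ|+|y−yᵢ|) = Σwᵢ|x−xᵢ| + Σwᵢ|y−yᵢ|, so x and y are optimised independently as 1-D weighted medians.
Total weight W = 265; half = 132.5.
x-coordinate, sorted with cumulative weight:
  x=3 (Q, w=80) cum 80
  x=14 (P, w=40) cum 120
  x=18 (R, w=70) cum 190  ← median
  x=21 (S, w=15) cum 205
  x=25 (T, w=60) cum 265
⇒ x* = 18
y-coordinate, sorted with cumulative weight:
  y=4 (S, w=15) cum 15
  y=5 (T, w=60) cum 75
  y=18 (R, w=70) cum 145  ← median
  y=20 (Q, w=80) cum 225
  y=25 (P, w=40) cum 265
⇒ y* = 18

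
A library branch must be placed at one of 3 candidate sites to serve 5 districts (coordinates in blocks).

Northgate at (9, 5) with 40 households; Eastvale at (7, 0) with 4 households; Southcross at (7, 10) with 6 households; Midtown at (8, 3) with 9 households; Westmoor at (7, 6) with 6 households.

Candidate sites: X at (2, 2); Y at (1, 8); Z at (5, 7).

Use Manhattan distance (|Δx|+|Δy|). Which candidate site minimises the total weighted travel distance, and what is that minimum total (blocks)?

Total weighted distance at each candidate:
  X (2, 2): total = 623
  Y (1, 8): total = 700
  Z (5, 7): total = 387
Minimum is at Z with total 387 blocks.

Z, total 387 blocks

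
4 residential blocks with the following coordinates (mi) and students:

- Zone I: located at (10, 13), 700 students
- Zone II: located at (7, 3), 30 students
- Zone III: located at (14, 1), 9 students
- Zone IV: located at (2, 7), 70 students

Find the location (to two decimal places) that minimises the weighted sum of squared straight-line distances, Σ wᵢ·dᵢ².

The minimiser of Σwᵢ‖p−pᵢ‖² is the weighted centroid p* = (Σwᵢpᵢ)/(Σwᵢ).
Σwᵢ = 809.
Σwᵢxᵢ = 700·10 + 30·7 + 9·14 + 70·2 = 7476.
Σwᵢyᵢ = 700·13 + 30·3 + 9·1 + 70·7 = 9689.
x* = 7476/809 = 9.24, y* = 9689/809 = 11.98.

(9.24, 11.98)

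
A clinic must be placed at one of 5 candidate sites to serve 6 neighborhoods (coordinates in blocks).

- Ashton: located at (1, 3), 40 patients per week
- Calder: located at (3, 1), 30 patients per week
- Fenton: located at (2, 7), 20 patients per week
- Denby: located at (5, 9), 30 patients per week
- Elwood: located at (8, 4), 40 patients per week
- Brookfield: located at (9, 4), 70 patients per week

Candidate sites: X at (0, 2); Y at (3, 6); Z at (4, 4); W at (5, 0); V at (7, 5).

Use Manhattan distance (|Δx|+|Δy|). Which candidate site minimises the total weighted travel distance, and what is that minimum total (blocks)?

Z, total 1070 blocks

Total weighted distance at each candidate:
  X (0, 2): total = 1870
  Y (3, 6): total = 1380
  Z (4, 4): total = 1070
  W (5, 0): total = 1680
  V (7, 5): total = 1170
Minimum is at Z with total 1070 blocks.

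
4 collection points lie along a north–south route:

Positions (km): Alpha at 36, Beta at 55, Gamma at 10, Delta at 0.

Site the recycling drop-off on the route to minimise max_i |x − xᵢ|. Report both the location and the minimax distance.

The 1-center on a line is the midpoint of the two extreme points: leftmost at 0, rightmost at 55.
Optimal location = (0 + 55)/2 = 27.5; maximum distance = (55 − 0)/2 = 27.5.

location 27.5, max distance 27.5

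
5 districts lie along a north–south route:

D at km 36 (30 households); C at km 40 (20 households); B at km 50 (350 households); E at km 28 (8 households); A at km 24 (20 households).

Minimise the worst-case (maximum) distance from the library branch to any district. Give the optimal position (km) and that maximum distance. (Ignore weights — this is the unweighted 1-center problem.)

The 1-center on a line is the midpoint of the two extreme points: leftmost at 24, rightmost at 50.
Optimal location = (24 + 50)/2 = 37; maximum distance = (50 − 24)/2 = 13.

location 37, max distance 13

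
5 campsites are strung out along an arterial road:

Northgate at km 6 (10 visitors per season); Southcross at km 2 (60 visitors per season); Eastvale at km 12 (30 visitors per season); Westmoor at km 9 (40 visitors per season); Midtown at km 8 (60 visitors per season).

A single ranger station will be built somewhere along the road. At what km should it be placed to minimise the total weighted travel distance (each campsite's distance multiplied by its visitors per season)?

x = 8

For a sum of weighted absolute distances on a line, the optimum is the weighted median (not the mean). Total weight W = 200; half-weight = 100.
Sort by position and accumulate weight:
  km 2 (Southcross, w=60) → cum 60
  km 6 (Northgate, w=10) → cum 70
  km 8 (Midtown, w=60) → cum 130  ≥ 100 → median here
  km 9 (Westmoor, w=40) → cum 170
  km 12 (Eastvale, w=30) → cum 200
Optimal location: km 8.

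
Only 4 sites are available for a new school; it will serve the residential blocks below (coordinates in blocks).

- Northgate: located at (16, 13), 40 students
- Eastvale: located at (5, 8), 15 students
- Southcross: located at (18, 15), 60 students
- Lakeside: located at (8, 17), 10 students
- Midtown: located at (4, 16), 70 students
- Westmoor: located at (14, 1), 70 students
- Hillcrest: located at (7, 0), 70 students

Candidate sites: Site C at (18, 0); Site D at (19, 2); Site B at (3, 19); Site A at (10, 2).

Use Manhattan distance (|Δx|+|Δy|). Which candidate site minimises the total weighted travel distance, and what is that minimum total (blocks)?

Total weighted distance at each candidate:
  Site C (18, 0): total = 5305
  Site D (19, 2): total = 5390
  Site B (3, 19): total = 6085
  Site A (10, 2): total = 4375
Minimum is at Site A with total 4375 blocks.

Site A, total 4375 blocks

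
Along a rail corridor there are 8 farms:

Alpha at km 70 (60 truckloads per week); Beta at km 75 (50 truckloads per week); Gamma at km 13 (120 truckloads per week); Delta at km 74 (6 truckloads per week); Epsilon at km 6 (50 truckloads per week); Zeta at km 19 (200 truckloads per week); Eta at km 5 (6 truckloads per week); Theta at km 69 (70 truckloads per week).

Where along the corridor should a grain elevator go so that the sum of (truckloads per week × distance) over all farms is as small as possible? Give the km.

x = 19

For a sum of weighted absolute distances on a line, the optimum is the weighted median (not the mean). Total weight W = 562; half-weight = 281.
Sort by position and accumulate weight:
  km 5 (Eta, w=6) → cum 6
  km 6 (Epsilon, w=50) → cum 56
  km 13 (Gamma, w=120) → cum 176
  km 19 (Zeta, w=200) → cum 376  ≥ 281 → median here
  km 69 (Theta, w=70) → cum 446
  km 70 (Alpha, w=60) → cum 506
  km 74 (Delta, w=6) → cum 512
  km 75 (Beta, w=50) → cum 562
Optimal location: km 19.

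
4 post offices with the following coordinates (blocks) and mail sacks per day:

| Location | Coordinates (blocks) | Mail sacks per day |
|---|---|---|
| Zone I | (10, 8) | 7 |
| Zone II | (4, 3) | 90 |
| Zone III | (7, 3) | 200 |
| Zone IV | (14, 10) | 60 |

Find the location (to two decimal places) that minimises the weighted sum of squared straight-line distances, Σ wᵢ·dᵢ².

(7.48, 4.27)

The minimiser of Σwᵢ‖p−pᵢ‖² is the weighted centroid p* = (Σwᵢpᵢ)/(Σwᵢ).
Σwᵢ = 357.
Σwᵢxᵢ = 7·10 + 90·4 + 200·7 + 60·14 = 2670.
Σwᵢyᵢ = 7·8 + 90·3 + 200·3 + 60·10 = 1526.
x* = 2670/357 = 7.48, y* = 1526/357 = 4.27.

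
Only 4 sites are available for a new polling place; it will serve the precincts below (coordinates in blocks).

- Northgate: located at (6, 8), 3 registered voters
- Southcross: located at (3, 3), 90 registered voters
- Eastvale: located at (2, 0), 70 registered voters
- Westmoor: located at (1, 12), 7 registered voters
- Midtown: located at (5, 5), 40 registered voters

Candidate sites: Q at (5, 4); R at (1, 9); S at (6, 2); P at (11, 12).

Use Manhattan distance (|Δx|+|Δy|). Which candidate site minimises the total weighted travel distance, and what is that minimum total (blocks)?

Q, total 899 blocks

Total weighted distance at each candidate:
  Q (5, 4): total = 899
  R (1, 9): total = 1779
  S (6, 2): total = 1063
  P (11, 12): total = 3617
Minimum is at Q with total 899 blocks.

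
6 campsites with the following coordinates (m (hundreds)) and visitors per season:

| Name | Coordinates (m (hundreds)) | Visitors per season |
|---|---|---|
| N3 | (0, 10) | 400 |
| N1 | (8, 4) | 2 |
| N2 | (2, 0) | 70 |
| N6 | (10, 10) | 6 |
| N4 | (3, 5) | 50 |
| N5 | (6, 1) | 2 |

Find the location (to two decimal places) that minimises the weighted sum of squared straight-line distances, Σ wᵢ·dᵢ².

(0.71, 8.15)

The minimiser of Σwᵢ‖p−pᵢ‖² is the weighted centroid p* = (Σwᵢpᵢ)/(Σwᵢ).
Σwᵢ = 530.
Σwᵢxᵢ = 400·0 + 2·8 + 70·2 + 6·10 + 50·3 + 2·6 = 378.
Σwᵢyᵢ = 400·10 + 2·4 + 70·0 + 6·10 + 50·5 + 2·1 = 4320.
x* = 378/530 = 0.71, y* = 4320/530 = 8.15.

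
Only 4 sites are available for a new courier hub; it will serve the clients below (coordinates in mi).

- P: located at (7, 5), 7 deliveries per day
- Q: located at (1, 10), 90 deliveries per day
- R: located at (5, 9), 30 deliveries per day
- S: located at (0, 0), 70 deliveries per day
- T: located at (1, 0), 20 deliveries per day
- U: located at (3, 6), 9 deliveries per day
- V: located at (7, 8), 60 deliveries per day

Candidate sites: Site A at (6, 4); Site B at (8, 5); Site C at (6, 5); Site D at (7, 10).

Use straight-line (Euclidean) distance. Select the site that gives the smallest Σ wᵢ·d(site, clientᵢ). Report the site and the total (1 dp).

Site C, total 1673.4 mi

Total weighted distance at each candidate:
  Site A (6, 4): total = 1778.5
  Site B (8, 5): total = 1999.3
  Site C (6, 5): total = 1673.4
  Site D (7, 10): total = 1900.7
Minimum is at Site C with total 1673.4 mi.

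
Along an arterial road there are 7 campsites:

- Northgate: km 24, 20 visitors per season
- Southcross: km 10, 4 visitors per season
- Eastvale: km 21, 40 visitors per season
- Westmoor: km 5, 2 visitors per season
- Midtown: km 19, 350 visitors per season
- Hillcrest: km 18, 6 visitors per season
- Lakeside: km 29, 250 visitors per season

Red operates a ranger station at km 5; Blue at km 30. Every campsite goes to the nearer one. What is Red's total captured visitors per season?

6

The indifferent point is the midpoint (5+30)/2 = 17.5; campsites left of it (closer to Red at 5) go to Red, those right go to Blue.
  Westmoor at 5 (w=2) → Red
  Southcross at 10 (w=4) → Red
  Hillcrest at 18 (w=6) → Blue
  Midtown at 19 (w=350) → Blue
  Eastvale at 21 (w=40) → Blue
  Northgate at 24 (w=20) → Blue
  Lakeside at 29 (w=250) → Blue
Red captures 6; Blue captures 666.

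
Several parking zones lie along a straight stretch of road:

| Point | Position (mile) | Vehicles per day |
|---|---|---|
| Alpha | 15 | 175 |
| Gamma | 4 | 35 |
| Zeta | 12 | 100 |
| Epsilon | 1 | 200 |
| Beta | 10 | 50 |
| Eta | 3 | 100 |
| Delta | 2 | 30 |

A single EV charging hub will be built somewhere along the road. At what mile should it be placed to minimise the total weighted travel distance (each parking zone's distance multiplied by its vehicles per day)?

x = 4

For a sum of weighted absolute distances on a line, the optimum is the weighted median (not the mean). Total weight W = 690; half-weight = 345.
Sort by position and accumulate weight:
  mile 1 (Epsilon, w=200) → cum 200
  mile 2 (Delta, w=30) → cum 230
  mile 3 (Eta, w=100) → cum 330
  mile 4 (Gamma, w=35) → cum 365  ≥ 345 → median here
  mile 10 (Beta, w=50) → cum 415
  mile 12 (Zeta, w=100) → cum 515
  mile 15 (Alpha, w=175) → cum 690
Optimal location: mile 4.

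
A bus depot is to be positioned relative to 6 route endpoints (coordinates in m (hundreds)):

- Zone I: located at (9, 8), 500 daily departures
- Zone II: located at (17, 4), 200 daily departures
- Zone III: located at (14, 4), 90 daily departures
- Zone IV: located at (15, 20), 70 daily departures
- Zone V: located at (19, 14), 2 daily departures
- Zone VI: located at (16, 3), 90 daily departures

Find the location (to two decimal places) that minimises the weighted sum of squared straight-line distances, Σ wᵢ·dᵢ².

(12.28, 7.20)

The minimiser of Σwᵢ‖p−pᵢ‖² is the weighted centroid p* = (Σwᵢpᵢ)/(Σwᵢ).
Σwᵢ = 952.
Σwᵢxᵢ = 500·9 + 200·17 + 90·14 + 70·15 + 2·19 + 90·16 = 11688.
Σwᵢyᵢ = 500·8 + 200·4 + 90·4 + 70·20 + 2·14 + 90·3 = 6858.
x* = 11688/952 = 12.28, y* = 6858/952 = 7.20.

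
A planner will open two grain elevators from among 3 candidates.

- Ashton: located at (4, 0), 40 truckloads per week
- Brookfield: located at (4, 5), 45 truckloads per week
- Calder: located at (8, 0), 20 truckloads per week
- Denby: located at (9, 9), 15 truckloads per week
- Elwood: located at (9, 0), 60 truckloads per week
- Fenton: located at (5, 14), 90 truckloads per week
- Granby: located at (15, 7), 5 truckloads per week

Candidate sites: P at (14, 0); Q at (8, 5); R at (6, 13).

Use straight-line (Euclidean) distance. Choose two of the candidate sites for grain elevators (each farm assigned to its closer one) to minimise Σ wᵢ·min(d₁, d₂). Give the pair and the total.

Evaluate every pair (each demand assigned to the nearer of the two):
  {Q, R}: total = 1067.6
  {P, R}: total = 1428.7
  {P, Q}: total = 1787.1
Best pair: {Q, R} with total 1067.6.

{Q, R}, total 1067.6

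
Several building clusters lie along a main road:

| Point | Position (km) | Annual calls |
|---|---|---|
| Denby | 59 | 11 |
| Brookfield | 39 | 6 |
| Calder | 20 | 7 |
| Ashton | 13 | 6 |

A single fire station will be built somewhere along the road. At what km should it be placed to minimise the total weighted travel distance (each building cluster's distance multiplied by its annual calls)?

x = 39

For a sum of weighted absolute distances on a line, the optimum is the weighted median (not the mean). Total weight W = 30; half-weight = 15.
Sort by position and accumulate weight:
  km 13 (Ashton, w=6) → cum 6
  km 20 (Calder, w=7) → cum 13
  km 39 (Brookfield, w=6) → cum 19  ≥ 15 → median here
  km 59 (Denby, w=11) → cum 30
Optimal location: km 39.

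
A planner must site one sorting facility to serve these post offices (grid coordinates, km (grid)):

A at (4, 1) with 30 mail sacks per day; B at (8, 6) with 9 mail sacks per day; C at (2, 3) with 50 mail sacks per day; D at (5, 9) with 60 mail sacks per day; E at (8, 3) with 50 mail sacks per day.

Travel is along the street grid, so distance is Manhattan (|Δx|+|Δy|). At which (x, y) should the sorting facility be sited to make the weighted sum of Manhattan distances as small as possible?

(5, 3)

Manhattan distance separates: Σwᵢ(|x−xᵢ|+|y−yᵢ|) = Σwᵢ|x−xᵢ| + Σwᵢ|y−yᵢ|, so x and y are optimised independently as 1-D weighted medians.
Total weight W = 199; half = 99.5.
x-coordinate, sorted with cumulative weight:
  x=2 (C, w=50) cum 50
  x=4 (A, w=30) cum 80
  x=5 (D, w=60) cum 140  ← median
  x=8 (B, w=9) cum 149
  x=8 (E, w=50) cum 199
⇒ x* = 5
y-coordinate, sorted with cumulative weight:
  y=1 (A, w=30) cum 30
  y=3 (C, w=50) cum 80
  y=3 (E, w=50) cum 130  ← median
  y=6 (B, w=9) cum 139
  y=9 (D, w=60) cum 199
⇒ y* = 3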